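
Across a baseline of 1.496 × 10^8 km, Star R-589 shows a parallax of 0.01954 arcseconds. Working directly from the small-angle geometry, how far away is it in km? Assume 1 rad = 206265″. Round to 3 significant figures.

θ = 0.01954″ = 0.01954/206265 = 9.4733 × 10^-8 rad.
d = B/θ = (1.496 × 10^8) / (9.4733 × 10^-8) = 1.5792 × 10^15 km.

1.58 × 10^15 km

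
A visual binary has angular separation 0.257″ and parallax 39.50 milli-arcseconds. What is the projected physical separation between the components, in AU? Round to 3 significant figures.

d = 1/p = 1/0.03950″ = 25.316 pc.
At distance d (pc), an angle of θ arcsec spans θ·d AU: s = 0.257 × 25.316 = 6.5062 AU.

6.51 AU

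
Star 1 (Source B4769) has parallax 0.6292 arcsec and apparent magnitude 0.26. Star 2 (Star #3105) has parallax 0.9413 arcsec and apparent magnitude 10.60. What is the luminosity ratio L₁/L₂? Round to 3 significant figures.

L₁/L₂ = 30600

d₁ = 1/p₁ = 1/0.6292″ = 1.5893 pc; d₂ = 1/p₂ = 1/0.9413″ = 1.0624 pc.
M₁ = m₁ − 5 log₁₀ d₁ + 5 = 0.26 − 1.0060 + 5 = 4.2540.
M₂ = 10.60 − 0.1314 + 5 = 15.4686.
L₁/L₂ = 10^(0.4(M₂ − M₁)) = 10^(0.4 × 11.2146) = 10^4.48584 = 30608.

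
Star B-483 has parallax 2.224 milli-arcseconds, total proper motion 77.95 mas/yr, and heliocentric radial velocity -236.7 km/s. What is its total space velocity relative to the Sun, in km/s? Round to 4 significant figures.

289.2 km/s

d = 1/p = 1/0.002224″ = 449.64 pc.
μ = 77.95 mas/yr = 0.07795 ″/yr.
v_t = 4.740 μ d = 4.740 × 0.07795 × 449.64 = 166.13 km/s.
v = √(v_r² + v_t²) = √((-236.7)² + 166.13²) = √83626.1 = 289.18 km/s.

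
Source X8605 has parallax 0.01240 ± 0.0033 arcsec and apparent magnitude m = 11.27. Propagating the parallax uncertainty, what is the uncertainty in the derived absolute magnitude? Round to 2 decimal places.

M = m − 5 log₁₀ d + 5 = m + 5 log₁₀ p + 5, so ∂M/∂p = 5/(p ln 10).
σ_M = (5/ln 10) · (σ_p/p) = 2.1715 × 0.0033/0.01240 = 2.1715 × 0.26613 = 0.5779.

σ_M = 0.58 mag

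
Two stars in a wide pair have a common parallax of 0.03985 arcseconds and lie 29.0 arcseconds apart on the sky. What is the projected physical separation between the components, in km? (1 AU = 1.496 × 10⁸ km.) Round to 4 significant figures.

d = 1/p = 1/0.03985″ = 25.094 pc.
At distance d (pc), an angle of θ arcsec spans θ·d AU: s = 29.0 × 25.094 = 727.73 AU.
= 727.73 × 1.496 × 10⁸ km = 1.0887 × 10^11 km.

1.089 × 10^11 km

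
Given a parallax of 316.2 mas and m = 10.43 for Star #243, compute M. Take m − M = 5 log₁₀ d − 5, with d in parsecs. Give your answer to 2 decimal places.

M = 12.93

d = 1/p = 1/0.3162″ = 3.1626 pc.
m − M = 5 log₁₀(3.1626) − 5 = 2.5002 − 5 = -2.4998.
M = m − (m − M) = 10.43 − (-2.4998) = 12.93.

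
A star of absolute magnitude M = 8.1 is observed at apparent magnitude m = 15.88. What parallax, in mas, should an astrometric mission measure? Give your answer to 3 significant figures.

2.78 mas

m − M = 15.88 − 8.1 = 7.78.
d = 10^((m−M)/5 + 1) = 10^2.556 = 359.75 pc.
p = 1/d = 1/359.75 = 0.0027797 arcsec = 2.7797 mas.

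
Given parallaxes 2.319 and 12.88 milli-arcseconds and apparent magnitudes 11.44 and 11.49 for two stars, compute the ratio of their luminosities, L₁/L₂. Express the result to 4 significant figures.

L₁/L₂ = 32.30

d₁ = 1/p₁ = 1/0.002319″ = 431.22 pc; d₂ = 1/p₂ = 1/0.01288″ = 77.64 pc.
M₁ = m₁ − 5 log₁₀ d₁ + 5 = 11.44 − 13.1735 + 5 = 3.2665.
M₂ = 11.49 − 9.4504 + 5 = 7.0396.
L₁/L₂ = 10^(0.4(M₂ − M₁)) = 10^(0.4 × 3.7731) = 10^1.50924 = 32.303.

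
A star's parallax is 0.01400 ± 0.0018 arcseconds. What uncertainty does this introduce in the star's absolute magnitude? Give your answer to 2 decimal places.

σ_M = 0.28 mag

M = m − 5 log₁₀ d + 5 = m + 5 log₁₀ p + 5, so ∂M/∂p = 5/(p ln 10).
σ_M = (5/ln 10) · (σ_p/p) = 2.1715 × 0.0018/0.01400 = 2.1715 × 0.12857 = 0.27919.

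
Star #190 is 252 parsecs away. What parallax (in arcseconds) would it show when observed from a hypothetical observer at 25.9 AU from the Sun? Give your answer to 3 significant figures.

0.103 arcsec

p (arcsec) = B (AU) / d (pc).
p = 25.9 / 252 = 0.10278 arcsec.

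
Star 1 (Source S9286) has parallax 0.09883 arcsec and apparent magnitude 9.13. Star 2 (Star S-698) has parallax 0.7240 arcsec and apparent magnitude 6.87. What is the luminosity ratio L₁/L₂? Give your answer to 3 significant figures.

L₁/L₂ = 6.69

d₁ = 1/p₁ = 1/0.09883″ = 10.118 pc; d₂ = 1/p₂ = 1/0.7240″ = 1.3812 pc.
M₁ = m₁ − 5 log₁₀ d₁ + 5 = 9.13 − 5.0255 + 5 = 9.1045.
M₂ = 6.87 − 0.7013 + 5 = 11.1687.
L₁/L₂ = 10^(0.4(M₂ − M₁)) = 10^(0.4 × 2.0642) = 10^0.82568 = 6.6939.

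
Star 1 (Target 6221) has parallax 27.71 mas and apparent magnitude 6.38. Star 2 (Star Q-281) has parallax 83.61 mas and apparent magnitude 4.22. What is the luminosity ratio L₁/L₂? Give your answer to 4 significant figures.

d₁ = 1/p₁ = 1/0.02771″ = 36.088 pc; d₂ = 1/p₂ = 1/0.08361″ = 11.96 pc.
M₁ = m₁ − 5 log₁₀ d₁ + 5 = 6.38 − 7.7868 + 5 = 3.5932.
M₂ = 4.22 − 5.3887 + 5 = 3.8313.
L₁/L₂ = 10^(0.4(M₂ − M₁)) = 10^(0.4 × 0.2381) = 10^0.09524 = 1.2452.

L₁/L₂ = 1.245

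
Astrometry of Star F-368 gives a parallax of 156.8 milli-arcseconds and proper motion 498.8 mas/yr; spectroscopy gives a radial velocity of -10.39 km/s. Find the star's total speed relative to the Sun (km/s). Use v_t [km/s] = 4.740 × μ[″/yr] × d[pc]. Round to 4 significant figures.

18.31 km/s

d = 1/p = 1/0.1568″ = 6.3776 pc.
μ = 498.8 mas/yr = 0.4988 ″/yr.
v_t = 4.740 μ d = 4.740 × 0.4988 × 6.3776 = 15.079 km/s.
v = √(v_r² + v_t²) = √((-10.39)² + 15.079²) = √335.328 = 18.312 km/s.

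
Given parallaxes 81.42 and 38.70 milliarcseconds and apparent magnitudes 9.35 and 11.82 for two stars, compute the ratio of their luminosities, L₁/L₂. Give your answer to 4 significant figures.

L₁/L₂ = 2.198

d₁ = 1/p₁ = 1/0.08142″ = 12.282 pc; d₂ = 1/p₂ = 1/0.03870″ = 25.84 pc.
M₁ = m₁ − 5 log₁₀ d₁ + 5 = 9.35 − 5.4463 + 5 = 8.9037.
M₂ = 11.82 − 7.0615 + 5 = 9.7585.
L₁/L₂ = 10^(0.4(M₂ − M₁)) = 10^(0.4 × 0.8548) = 10^0.34192 = 2.1975.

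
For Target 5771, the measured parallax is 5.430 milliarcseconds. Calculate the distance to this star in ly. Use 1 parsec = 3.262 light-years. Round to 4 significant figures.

600.7 ly

p = 5.430 milliarcseconds = 0.005430 arcsec.
d = 1/p = 1/0.005430 = 184.16 pc.
In light-years: 184.16 × 3.262 = 600.73 ly.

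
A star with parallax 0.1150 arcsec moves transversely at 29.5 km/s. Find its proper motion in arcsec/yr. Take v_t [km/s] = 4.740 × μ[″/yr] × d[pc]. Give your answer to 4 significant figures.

0.7157 arcsec/yr

d = 1/p = 1/0.1150″ = 8.6957 pc.
μ = v_t / (4.74 d) = 29.5 / (4.74 × 8.6957) = 29.5 / 41.218 = 0.71571 ″/yr.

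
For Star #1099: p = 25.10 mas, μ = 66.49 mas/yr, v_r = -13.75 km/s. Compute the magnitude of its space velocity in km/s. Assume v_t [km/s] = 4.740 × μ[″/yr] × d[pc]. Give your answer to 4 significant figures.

18.62 km/s

d = 1/p = 1/0.02510″ = 39.841 pc.
μ = 66.49 mas/yr = 0.06649 ″/yr.
v_t = 4.740 μ d = 4.740 × 0.06649 × 39.841 = 12.556 km/s.
v = √(v_r² + v_t²) = √((-13.75)² + 12.556²) = √346.716 = 18.62 km/s.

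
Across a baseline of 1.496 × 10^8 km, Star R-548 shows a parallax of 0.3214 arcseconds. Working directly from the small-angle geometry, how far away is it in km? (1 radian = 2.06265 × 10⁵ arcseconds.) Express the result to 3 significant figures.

9.60 × 10^13 km

θ = 0.3214″ = 0.3214/206265 = 1.5582 × 10^-6 rad.
d = B/θ = (1.496 × 10^8) / (1.5582 × 10^-6) = 9.6008 × 10^13 km.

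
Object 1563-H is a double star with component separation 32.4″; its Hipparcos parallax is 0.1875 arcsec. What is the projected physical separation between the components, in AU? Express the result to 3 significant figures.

173 AU

d = 1/p = 1/0.1875″ = 5.3333 pc.
At distance d (pc), an angle of θ arcsec spans θ·d AU: s = 32.4 × 5.3333 = 172.8 AU.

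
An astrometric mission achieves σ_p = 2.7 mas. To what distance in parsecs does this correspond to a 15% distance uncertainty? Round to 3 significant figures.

55.6 pc

σ_d/d = σ_p/p, so the condition is σ_p/p ≤ 0.15, i.e. p ≥ σ_p/0.15.
p_min = 2.7/0.15 = 18 mas = 0.018 arcsec.
d_max = 1/p_min = 1/0.018 = 55.556 pc.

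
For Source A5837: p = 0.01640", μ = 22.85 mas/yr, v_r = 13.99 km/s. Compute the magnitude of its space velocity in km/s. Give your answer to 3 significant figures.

d = 1/p = 1/0.01640″ = 60.976 pc.
μ = 22.85 mas/yr = 0.02285 ″/yr.
v_t = 4.740 μ d = 4.740 × 0.02285 × 60.976 = 6.6042 km/s.
v = √(v_r² + v_t²) = √(13.99² + 6.6042²) = √239.336 = 15.47 km/s.

15.5 km/s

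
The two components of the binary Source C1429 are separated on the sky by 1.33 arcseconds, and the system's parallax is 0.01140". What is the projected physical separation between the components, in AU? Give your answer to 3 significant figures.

d = 1/p = 1/0.01140″ = 87.719 pc.
At distance d (pc), an angle of θ arcsec spans θ·d AU: s = 1.33 × 87.719 = 116.67 AU.

117 AU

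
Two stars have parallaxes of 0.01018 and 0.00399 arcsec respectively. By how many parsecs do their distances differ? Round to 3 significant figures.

152 pc

d_A = 1/0.01018″ = 98.232 pc; d_B = 1/0.003990″ = 250.63 pc.
|d_B − d_A| = |250.63 − 98.232| = 152.4 pc.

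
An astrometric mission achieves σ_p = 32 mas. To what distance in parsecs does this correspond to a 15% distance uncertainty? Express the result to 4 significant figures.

σ_d/d = σ_p/p, so the condition is σ_p/p ≤ 0.15, i.e. p ≥ σ_p/0.15.
p_min = 32/0.15 = 213.33 mas = 0.21333 arcsec.
d_max = 1/p_min = 1/0.21333 = 4.6876 pc.

4.688 pc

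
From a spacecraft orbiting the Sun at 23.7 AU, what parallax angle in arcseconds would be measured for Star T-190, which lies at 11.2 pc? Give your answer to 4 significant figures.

p (arcsec) = B (AU) / d (pc).
p = 23.7 / 11.2 = 2.1161 arcsec.

2.116 arcsec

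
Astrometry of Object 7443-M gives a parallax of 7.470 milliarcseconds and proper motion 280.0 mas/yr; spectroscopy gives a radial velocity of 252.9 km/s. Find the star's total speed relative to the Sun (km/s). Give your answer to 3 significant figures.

309 km/s

d = 1/p = 1/0.007470″ = 133.87 pc.
μ = 280.0 mas/yr = 0.2800 ″/yr.
v_t = 4.740 μ d = 4.740 × 0.2800 × 133.87 = 177.67 km/s.
v = √(v_r² + v_t²) = √(252.9² + 177.67²) = √95525 = 309.07 km/s.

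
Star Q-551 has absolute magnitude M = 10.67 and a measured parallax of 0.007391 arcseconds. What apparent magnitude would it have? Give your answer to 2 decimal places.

m = 16.33

d = 1/p = 1/0.007391″ = 135.3 pc.
m − M = 5 log₁₀ d − 5 = 5 log₁₀(135.3) − 5 = 10.6565 − 5 = 5.6565.
m = M + (m − M) = 10.67 + 5.6565 = 16.33.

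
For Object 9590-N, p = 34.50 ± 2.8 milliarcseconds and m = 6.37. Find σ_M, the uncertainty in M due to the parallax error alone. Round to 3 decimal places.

M = m − 5 log₁₀ d + 5 = m + 5 log₁₀ p + 5, so ∂M/∂p = 5/(p ln 10).
σ_M = (5/ln 10) · (σ_p/p) = 2.1715 × 2.8/34.50 = 2.1715 × 0.081159 = 0.17624.

σ_M = 0.176 mag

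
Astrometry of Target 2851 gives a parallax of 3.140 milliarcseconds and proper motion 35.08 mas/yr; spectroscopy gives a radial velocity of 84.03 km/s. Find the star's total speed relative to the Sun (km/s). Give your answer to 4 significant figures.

d = 1/p = 1/0.003140″ = 318.47 pc.
μ = 35.08 mas/yr = 0.03508 ″/yr.
v_t = 4.740 μ d = 4.740 × 0.03508 × 318.47 = 52.955 km/s.
v = √(v_r² + v_t²) = √(84.03² + 52.955²) = √9865.27 = 99.324 km/s.

99.32 km/s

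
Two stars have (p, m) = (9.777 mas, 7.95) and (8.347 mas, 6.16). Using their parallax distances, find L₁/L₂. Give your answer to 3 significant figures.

L₁/L₂ = 0.140

d₁ = 1/p₁ = 1/0.009777″ = 102.28 pc; d₂ = 1/p₂ = 1/0.008347″ = 119.8 pc.
M₁ = m₁ − 5 log₁₀ d₁ + 5 = 7.95 − 10.0490 + 5 = 2.9010.
M₂ = 6.16 − 10.3923 + 5 = 0.7677.
L₁/L₂ = 10^(0.4(M₂ − M₁)) = 10^(0.4 × (-2.1333)) = 10^(-0.85332) = 0.14018.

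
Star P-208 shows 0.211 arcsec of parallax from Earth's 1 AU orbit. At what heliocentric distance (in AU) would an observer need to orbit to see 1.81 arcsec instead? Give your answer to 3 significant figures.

8.58 AU

Parallax scales linearly with baseline: p ∝ B, so B = p_target / p_Earth × 1 AU.
B = 1.81 / 0.211 = 8.5782 AU.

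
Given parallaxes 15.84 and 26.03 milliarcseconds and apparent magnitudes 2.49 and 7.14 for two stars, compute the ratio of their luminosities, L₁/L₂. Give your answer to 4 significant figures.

d₁ = 1/p₁ = 1/0.01584″ = 63.131 pc; d₂ = 1/p₂ = 1/0.02603″ = 38.417 pc.
M₁ = m₁ − 5 log₁₀ d₁ + 5 = 2.49 − 9.0012 + 5 = -1.5112.
M₂ = 7.14 − 7.9226 + 5 = 4.2174.
L₁/L₂ = 10^(0.4(M₂ − M₁)) = 10^(0.4 × 5.7286) = 10^2.29144 = 195.63.

L₁/L₂ = 195.6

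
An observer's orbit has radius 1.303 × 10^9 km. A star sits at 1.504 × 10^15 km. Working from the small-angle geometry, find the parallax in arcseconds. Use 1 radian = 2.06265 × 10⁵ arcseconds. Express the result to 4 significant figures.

θ ≈ B/d = (1.303 × 10^9) / (1.504 × 10^15) = 8.6636 × 10^-7 rad.
In arcseconds: 8.6636 × 10^-7 × 206265 = 0.1787″.

0.1787 arcsec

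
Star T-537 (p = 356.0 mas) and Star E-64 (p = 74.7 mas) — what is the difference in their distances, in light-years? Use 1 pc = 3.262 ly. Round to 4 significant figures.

d_A = 1/0.3560″ = 2.809 pc; d_B = 1/0.07470″ = 13.387 pc.
|d_B − d_A| = |13.387 − 2.809| = 10.578 pc = 10.578 × 3.262 ly = 34.505 ly.

34.51 ly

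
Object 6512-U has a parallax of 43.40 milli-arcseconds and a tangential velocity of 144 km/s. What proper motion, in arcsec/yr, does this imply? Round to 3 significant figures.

d = 1/p = 1/0.04340″ = 23.041 pc.
μ = v_t / (4.74 d) = 144 / (4.74 × 23.041) = 144 / 109.21 = 1.3186 ″/yr.

1.32 arcsec/yr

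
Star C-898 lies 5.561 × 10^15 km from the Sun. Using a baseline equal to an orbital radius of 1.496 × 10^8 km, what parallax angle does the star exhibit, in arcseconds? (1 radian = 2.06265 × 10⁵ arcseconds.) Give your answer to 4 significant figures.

θ ≈ B/d = (1.496 × 10^8) / (5.561 × 10^15) = 2.6902 × 10^-8 rad.
In arcseconds: 2.6902 × 10^-8 × 206265 = 0.0055489″.

0.005549 arcsec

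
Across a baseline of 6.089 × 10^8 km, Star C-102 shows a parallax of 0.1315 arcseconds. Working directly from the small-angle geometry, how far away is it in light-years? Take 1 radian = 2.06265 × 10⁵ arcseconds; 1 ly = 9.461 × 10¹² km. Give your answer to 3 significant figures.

θ = 0.1315″ = 0.1315/206265 = 6.3753 × 10^-7 rad.
d = B/θ = (6.089 × 10^8) / (6.3753 × 10^-7) = 9.5509 × 10^14 km = (9.5509 × 10^14) / (9.461 × 10^12) ly = 100.95 ly.

101 ly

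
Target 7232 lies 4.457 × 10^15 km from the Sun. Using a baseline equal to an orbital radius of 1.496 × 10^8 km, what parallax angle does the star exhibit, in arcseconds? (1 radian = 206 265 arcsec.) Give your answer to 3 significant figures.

θ ≈ B/d = (1.496 × 10^8) / (4.457 × 10^15) = 3.3565 × 10^-8 rad.
In arcseconds: 3.3565 × 10^-8 × 206265 = 0.0069233″.

0.00692 arcsec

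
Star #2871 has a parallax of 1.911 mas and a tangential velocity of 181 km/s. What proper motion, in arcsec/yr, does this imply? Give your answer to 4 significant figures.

0.07297 arcsec/yr

d = 1/p = 1/0.001911″ = 523.29 pc.
μ = v_t / (4.74 d) = 181 / (4.74 × 523.29) = 181 / 2480.4 = 0.072972 ″/yr.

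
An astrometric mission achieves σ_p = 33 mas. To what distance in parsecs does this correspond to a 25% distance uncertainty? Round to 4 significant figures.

7.576 pc

σ_d/d = σ_p/p, so the condition is σ_p/p ≤ 0.25, i.e. p ≥ σ_p/0.25.
p_min = 33/0.25 = 132 mas = 0.132 arcsec.
d_max = 1/p_min = 1/0.132 = 7.5758 pc.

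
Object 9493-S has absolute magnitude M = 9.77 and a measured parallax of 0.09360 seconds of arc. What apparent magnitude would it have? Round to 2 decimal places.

d = 1/p = 1/0.09360″ = 10.684 pc.
m − M = 5 log₁₀ d − 5 = 5 log₁₀(10.684) − 5 = 5.1437 − 5 = 0.1437.
m = M + (m − M) = 9.77 + 0.1437 = 9.91.

m = 9.91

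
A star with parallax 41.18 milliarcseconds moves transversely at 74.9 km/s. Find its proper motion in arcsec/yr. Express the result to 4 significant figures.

d = 1/p = 1/0.04118″ = 24.284 pc.
μ = v_t / (4.74 d) = 74.9 / (4.74 × 24.284) = 74.9 / 115.11 = 0.65068 ″/yr.

0.6507 arcsec/yr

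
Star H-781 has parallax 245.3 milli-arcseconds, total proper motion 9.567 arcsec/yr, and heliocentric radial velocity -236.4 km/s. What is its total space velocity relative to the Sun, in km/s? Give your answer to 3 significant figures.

d = 1/p = 1/0.2453″ = 4.0766 pc.
v_t = 4.740 μ d = 4.740 × 9.567 × 4.0766 = 184.86 km/s.
v = √(v_r² + v_t²) = √((-236.4)² + 184.86²) = √90058.2 = 300.1 km/s.

300 km/s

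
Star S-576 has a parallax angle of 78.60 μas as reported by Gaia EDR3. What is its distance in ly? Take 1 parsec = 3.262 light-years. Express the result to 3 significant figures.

p = 78.60 μas = 0.00007860 arcsec.
d = 1/p = 1/0.00007860 = 12723 pc.
In light-years: 12723 × 3.262 = 41502 ly.

41500 ly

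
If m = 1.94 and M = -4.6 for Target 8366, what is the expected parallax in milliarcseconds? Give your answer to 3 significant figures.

m − M = 1.94 − (-4.6) = 6.54.
d = 10^((m−M)/5 + 1) = 10^2.308 = 203.24 pc.
p = 1/d = 1/203.24 = 0.0049203 arcsec = 4.9203 mas.

4.92 mas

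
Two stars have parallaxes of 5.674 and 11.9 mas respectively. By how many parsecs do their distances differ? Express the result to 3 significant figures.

d_A = 1/0.005674″ = 176.24 pc; d_B = 1/0.01190″ = 84.034 pc.
|d_B − d_A| = |84.034 − 176.24| = 92.206 pc.

92.2 pc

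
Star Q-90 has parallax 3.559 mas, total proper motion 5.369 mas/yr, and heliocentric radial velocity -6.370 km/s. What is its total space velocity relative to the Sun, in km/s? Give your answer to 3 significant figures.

d = 1/p = 1/0.003559″ = 280.98 pc.
μ = 5.369 mas/yr = 0.005369 ″/yr.
v_t = 4.740 μ d = 4.740 × 0.005369 × 280.98 = 7.1507 km/s.
v = √(v_r² + v_t²) = √((-6.370)² + 7.1507²) = √91.7094 = 9.5765 km/s.

9.58 km/s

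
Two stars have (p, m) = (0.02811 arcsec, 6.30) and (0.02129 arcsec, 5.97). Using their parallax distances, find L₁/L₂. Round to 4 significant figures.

L₁/L₂ = 0.4233

d₁ = 1/p₁ = 1/0.02811″ = 35.575 pc; d₂ = 1/p₂ = 1/0.02129″ = 46.97 pc.
M₁ = m₁ − 5 log₁₀ d₁ + 5 = 6.30 − 7.7557 + 5 = 3.5443.
M₂ = 5.97 − 8.3591 + 5 = 2.6109.
L₁/L₂ = 10^(0.4(M₂ − M₁)) = 10^(0.4 × (-0.9334)) = 10^(-0.37336) = 0.42329.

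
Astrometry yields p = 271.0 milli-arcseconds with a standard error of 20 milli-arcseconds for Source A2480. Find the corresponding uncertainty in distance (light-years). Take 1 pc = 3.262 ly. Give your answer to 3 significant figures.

0.888 ly

d = 1/p, so σ_d = σ_p / p².
σ_d = 0.0200 / (0.2710)² = 0.0200 / 0.073441 = 0.27233 pc = 0.27233 × 3.262 ly = 0.88834 ly.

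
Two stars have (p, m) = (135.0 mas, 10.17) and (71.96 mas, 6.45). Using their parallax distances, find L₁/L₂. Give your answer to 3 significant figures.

L₁/L₂ = 0.00924

d₁ = 1/p₁ = 1/0.1350″ = 7.4074 pc; d₂ = 1/p₂ = 1/0.07196″ = 13.897 pc.
M₁ = m₁ − 5 log₁₀ d₁ + 5 = 10.17 − 4.3483 + 5 = 10.8217.
M₂ = 6.45 − 5.7146 + 5 = 5.7354.
L₁/L₂ = 10^(0.4(M₂ − M₁)) = 10^(0.4 × (-5.0863)) = 10^(-2.03452) = 0.0092359.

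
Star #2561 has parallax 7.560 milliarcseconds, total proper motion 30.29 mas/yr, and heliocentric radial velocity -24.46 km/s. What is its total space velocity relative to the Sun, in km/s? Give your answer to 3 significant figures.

31.0 km/s

d = 1/p = 1/0.007560″ = 132.28 pc.
μ = 30.29 mas/yr = 0.03029 ″/yr.
v_t = 4.740 μ d = 4.740 × 0.03029 × 132.28 = 18.992 km/s.
v = √(v_r² + v_t²) = √((-24.46)² + 18.992²) = √958.988 = 30.968 km/s.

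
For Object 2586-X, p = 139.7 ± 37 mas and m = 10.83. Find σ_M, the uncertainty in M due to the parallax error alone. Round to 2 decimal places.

σ_M = 0.58 mag

M = m − 5 log₁₀ d + 5 = m + 5 log₁₀ p + 5, so ∂M/∂p = 5/(p ln 10).
σ_M = (5/ln 10) · (σ_p/p) = 2.1715 × 37/139.7 = 2.1715 × 0.26485 = 0.57512.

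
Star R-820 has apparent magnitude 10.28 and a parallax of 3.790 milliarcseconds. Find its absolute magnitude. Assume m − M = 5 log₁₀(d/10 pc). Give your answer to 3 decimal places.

M = 3.173

d = 1/p = 1/0.003790″ = 263.85 pc.
m − M = 5 log₁₀(263.85) − 5 = 12.1068 − 5 = 7.1068.
M = m − (m − M) = 10.28 − 7.1068 = 3.173.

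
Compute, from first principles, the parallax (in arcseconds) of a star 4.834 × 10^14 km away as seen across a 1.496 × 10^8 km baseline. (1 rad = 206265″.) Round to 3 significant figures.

0.0638 arcsec

θ ≈ B/d = (1.496 × 10^8) / (4.834 × 10^14) = 3.0947 × 10^-7 rad.
In arcseconds: 3.0947 × 10^-7 × 206265 = 0.063833″.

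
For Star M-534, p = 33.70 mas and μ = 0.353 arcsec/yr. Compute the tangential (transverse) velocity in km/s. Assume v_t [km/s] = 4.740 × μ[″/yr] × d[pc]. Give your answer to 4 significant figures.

49.65 km/s

d = 1/p = 1/0.03370″ = 29.674 pc.
v_t = 4.74 × μ × d = 4.74 × 0.353 × 29.674 = 49.651 km/s.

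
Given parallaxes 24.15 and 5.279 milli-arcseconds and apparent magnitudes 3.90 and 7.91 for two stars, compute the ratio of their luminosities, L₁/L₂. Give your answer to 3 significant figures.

L₁/L₂ = 1.92

d₁ = 1/p₁ = 1/0.02415″ = 41.408 pc; d₂ = 1/p₂ = 1/0.005279″ = 189.43 pc.
M₁ = m₁ − 5 log₁₀ d₁ + 5 = 3.90 − 8.0854 + 5 = 0.8146.
M₂ = 7.91 − 11.3872 + 5 = 1.5228.
L₁/L₂ = 10^(0.4(M₂ − M₁)) = 10^(0.4 × 0.7082) = 10^0.28328 = 1.9199.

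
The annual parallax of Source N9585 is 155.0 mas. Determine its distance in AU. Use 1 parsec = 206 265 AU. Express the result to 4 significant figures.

1.331 × 10^6 AU

p = 155.0 mas = 0.1550 arcsec.
d = 1/p = 1/0.1550 = 6.4516 pc.
In AU: 6.4516 × 206265 = 1.3307 × 10^6 AU.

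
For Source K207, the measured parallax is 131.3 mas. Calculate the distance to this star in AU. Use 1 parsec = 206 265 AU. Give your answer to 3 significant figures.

p = 131.3 mas = 0.1313 arcsec.
d = 1/p = 1/0.1313 = 7.6161 pc.
In AU: 7.6161 × 206265 = 1.5709 × 10^6 AU.

1.57 × 10^6 AU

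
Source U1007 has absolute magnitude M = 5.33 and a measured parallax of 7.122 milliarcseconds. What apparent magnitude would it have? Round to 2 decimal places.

d = 1/p = 1/0.007122″ = 140.41 pc.
m − M = 5 log₁₀ d − 5 = 5 log₁₀(140.41) − 5 = 10.7370 − 5 = 5.7370.
m = M + (m − M) = 5.33 + 5.7370 = 11.07.

m = 11.07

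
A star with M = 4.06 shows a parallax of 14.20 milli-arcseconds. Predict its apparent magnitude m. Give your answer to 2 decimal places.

d = 1/p = 1/0.01420″ = 70.423 pc.
m − M = 5 log₁₀ d − 5 = 5 log₁₀(70.423) − 5 = 9.2386 − 5 = 4.2386.
m = M + (m − M) = 4.06 + 4.2386 = 8.30.

m = 8.30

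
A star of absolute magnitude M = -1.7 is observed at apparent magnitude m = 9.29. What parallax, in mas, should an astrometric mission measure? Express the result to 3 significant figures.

0.634 mas

m − M = 9.29 − (-1.7) = 10.99.
d = 10^((m−M)/5 + 1) = 10^3.198 = 1577.6 pc.
p = 1/d = 1/1577.6 = 0.00063387 arcsec = 0.63387 mas.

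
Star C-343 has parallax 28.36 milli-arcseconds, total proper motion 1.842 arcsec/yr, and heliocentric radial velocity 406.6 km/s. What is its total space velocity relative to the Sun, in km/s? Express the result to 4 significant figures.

510.0 km/s

d = 1/p = 1/0.02836″ = 35.261 pc.
v_t = 4.740 μ d = 4.740 × 1.842 × 35.261 = 307.87 km/s.
v = √(v_r² + v_t²) = √(406.6² + 307.87²) = √260107 = 510.01 km/s.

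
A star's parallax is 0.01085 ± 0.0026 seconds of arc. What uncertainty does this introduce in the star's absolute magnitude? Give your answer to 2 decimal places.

M = m − 5 log₁₀ d + 5 = m + 5 log₁₀ p + 5, so ∂M/∂p = 5/(p ln 10).
σ_M = (5/ln 10) · (σ_p/p) = 2.1715 × 0.0026/0.01085 = 2.1715 × 0.23963 = 0.52036.

σ_M = 0.52 mag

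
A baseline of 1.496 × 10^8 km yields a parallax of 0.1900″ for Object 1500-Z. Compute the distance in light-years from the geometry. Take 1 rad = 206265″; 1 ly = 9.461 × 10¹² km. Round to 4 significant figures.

θ = 0.1900″ = 0.1900/206265 = 9.2115 × 10^-7 rad.
d = B/θ = (1.496 × 10^8) / (9.2115 × 10^-7) = 1.6241 × 10^14 km = (1.6241 × 10^14) / (9.461 × 10^12) ly = 17.166 ly.

17.17 ly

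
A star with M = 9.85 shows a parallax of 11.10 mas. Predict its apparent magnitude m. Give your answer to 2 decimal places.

m = 14.62

d = 1/p = 1/0.01110″ = 90.09 pc.
m − M = 5 log₁₀ d − 5 = 5 log₁₀(90.09) − 5 = 9.7734 − 5 = 4.7734.
m = M + (m − M) = 9.85 + 4.7734 = 14.62.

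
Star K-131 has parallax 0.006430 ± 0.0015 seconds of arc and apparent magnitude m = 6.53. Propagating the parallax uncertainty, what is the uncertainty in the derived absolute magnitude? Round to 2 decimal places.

M = m − 5 log₁₀ d + 5 = m + 5 log₁₀ p + 5, so ∂M/∂p = 5/(p ln 10).
σ_M = (5/ln 10) · (σ_p/p) = 2.1715 × 0.0015/0.006430 = 2.1715 × 0.23328 = 0.50657.

σ_M = 0.51 mag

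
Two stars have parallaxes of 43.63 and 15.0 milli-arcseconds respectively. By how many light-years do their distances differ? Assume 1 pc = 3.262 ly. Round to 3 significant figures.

143 ly

d_A = 1/0.04363″ = 22.92 pc; d_B = 1/0.01500″ = 66.667 pc.
|d_B − d_A| = |66.667 − 22.92| = 43.747 pc = 43.747 × 3.262 ly = 142.7 ly.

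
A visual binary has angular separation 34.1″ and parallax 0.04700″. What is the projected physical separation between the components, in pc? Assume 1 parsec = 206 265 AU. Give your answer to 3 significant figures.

d = 1/p = 1/0.04700″ = 21.277 pc.
At distance d (pc), an angle of θ arcsec spans θ·d AU: s = 34.1 × 21.277 = 725.55 AU.
= 725.55 / 206265 = 0.0035176 pc.

0.00352 pc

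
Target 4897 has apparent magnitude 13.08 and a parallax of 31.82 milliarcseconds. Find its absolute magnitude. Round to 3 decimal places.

d = 1/p = 1/0.03182″ = 31.427 pc.
m − M = 5 log₁₀(31.427) − 5 = 7.4865 − 5 = 2.4865.
M = m − (m − M) = 13.08 − 2.4865 = 10.594.

M = 10.594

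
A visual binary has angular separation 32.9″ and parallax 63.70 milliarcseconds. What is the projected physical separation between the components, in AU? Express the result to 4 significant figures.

516.5 AU

d = 1/p = 1/0.06370″ = 15.699 pc.
At distance d (pc), an angle of θ arcsec spans θ·d AU: s = 32.9 × 15.699 = 516.5 AU.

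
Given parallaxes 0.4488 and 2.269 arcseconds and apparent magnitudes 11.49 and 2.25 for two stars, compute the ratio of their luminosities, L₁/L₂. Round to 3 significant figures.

L₁/L₂ = 0.00515

d₁ = 1/p₁ = 1/0.4488″ = 2.2282 pc; d₂ = 1/p₂ = 1/2.269″ = 0.44072 pc.
M₁ = m₁ − 5 log₁₀ d₁ + 5 = 11.49 − 1.7398 + 5 = 14.7502.
M₂ = 2.25 − (-1.7792) + 5 = 9.0292.
L₁/L₂ = 10^(0.4(M₂ − M₁)) = 10^(0.4 × (-5.7210)) = 10^(-2.28840) = 0.0051475.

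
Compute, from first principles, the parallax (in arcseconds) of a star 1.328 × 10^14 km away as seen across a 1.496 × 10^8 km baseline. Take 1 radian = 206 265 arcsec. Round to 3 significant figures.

θ ≈ B/d = (1.496 × 10^8) / (1.328 × 10^14) = 1.1265 × 10^-6 rad.
In arcseconds: 1.1265 × 10^-6 × 206265 = 0.23236″.

0.232 arcsec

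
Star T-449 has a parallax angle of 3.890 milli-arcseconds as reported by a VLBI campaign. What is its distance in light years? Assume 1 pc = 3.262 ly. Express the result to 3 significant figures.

p = 3.890 milli-arcseconds = 0.003890 arcsec.
d = 1/p = 1/0.003890 = 257.07 pc.
In light-years: 257.07 × 3.262 = 838.56 ly.

839 light years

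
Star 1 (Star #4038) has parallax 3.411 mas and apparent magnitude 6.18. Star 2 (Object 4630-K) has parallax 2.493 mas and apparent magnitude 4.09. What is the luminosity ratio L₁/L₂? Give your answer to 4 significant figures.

d₁ = 1/p₁ = 1/0.003411″ = 293.17 pc; d₂ = 1/p₂ = 1/0.002493″ = 401.12 pc.
M₁ = m₁ − 5 log₁₀ d₁ + 5 = 6.18 − 12.3356 + 5 = -1.1556.
M₂ = 4.09 − 13.0164 + 5 = -3.9264.
L₁/L₂ = 10^(0.4(M₂ − M₁)) = 10^(0.4 × (-2.7708)) = 10^(-1.10832) = 0.077926.

L₁/L₂ = 0.07793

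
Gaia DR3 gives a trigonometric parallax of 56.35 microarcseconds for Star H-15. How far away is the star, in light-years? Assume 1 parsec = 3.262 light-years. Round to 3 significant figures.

p = 56.35 microarcseconds = 0.00005635 arcsec.
d = 1/p = 1/0.00005635 = 17746 pc.
In light-years: 17746 × 3.262 = 57887 ly.

57900 light years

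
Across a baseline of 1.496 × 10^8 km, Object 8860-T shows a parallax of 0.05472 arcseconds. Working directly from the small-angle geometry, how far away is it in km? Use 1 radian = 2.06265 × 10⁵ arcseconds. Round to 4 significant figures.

θ = 0.05472″ = 0.05472/206265 = 2.6529 × 10^-7 rad.
d = B/θ = (1.496 × 10^8) / (2.6529 × 10^-7) = 5.6391 × 10^14 km.

5.639 × 10^14 km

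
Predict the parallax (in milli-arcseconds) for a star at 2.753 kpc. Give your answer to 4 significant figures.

d = 2.753 kpc = 2753 pc.
p = 1/d = 1/2753 = 0.00036324 arcsec.
= 0.00036324 × 1000 = 0.36324 mas.

0.3632 mas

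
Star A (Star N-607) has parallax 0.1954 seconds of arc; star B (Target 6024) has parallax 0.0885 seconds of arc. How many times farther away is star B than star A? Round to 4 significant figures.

Since d = 1/p, d_B/d_A = p_A/p_B.
= 0.1954 / 0.0885 = 2.2079.

2.208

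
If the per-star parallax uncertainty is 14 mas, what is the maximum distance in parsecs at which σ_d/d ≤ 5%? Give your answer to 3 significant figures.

3.57 pc

σ_d/d = σ_p/p, so the condition is σ_p/p ≤ 0.05, i.e. p ≥ σ_p/0.05.
p_min = 14/0.05 = 280 mas = 0.28 arcsec.
d_max = 1/p_min = 1/0.28 = 3.5714 pc.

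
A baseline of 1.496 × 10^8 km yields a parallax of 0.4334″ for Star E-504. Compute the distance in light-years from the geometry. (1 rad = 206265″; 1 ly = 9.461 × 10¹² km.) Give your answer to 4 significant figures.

θ = 0.4334″ = 0.4334/206265 = 2.1012 × 10^-6 rad.
d = B/θ = (1.496 × 10^8) / (2.1012 × 10^-6) = 7.1197 × 10^13 km = (7.1197 × 10^13) / (9.461 × 10^12) ly = 7.5253 ly.

7.525 ly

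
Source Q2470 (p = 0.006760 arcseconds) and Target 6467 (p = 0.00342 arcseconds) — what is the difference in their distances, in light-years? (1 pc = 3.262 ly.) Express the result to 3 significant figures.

d_A = 1/0.006760″ = 147.93 pc; d_B = 1/0.003420″ = 292.4 pc.
|d_B − d_A| = |292.4 − 147.93| = 144.47 pc = 144.47 × 3.262 ly = 471.26 ly.

471 ly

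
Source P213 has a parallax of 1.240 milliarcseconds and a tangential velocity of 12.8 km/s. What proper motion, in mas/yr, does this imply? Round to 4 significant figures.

d = 1/p = 1/0.001240″ = 806.45 pc.
μ = v_t / (4.74 d) = 12.8 / (4.74 × 806.45) = 12.8 / 3822.6 = 0.0033485 ″/yr = 3.3485 mas/yr.

3.349 mas/yr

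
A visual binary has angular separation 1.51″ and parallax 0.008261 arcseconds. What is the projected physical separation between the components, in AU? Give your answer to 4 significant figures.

d = 1/p = 1/0.008261″ = 121.05 pc.
At distance d (pc), an angle of θ arcsec spans θ·d AU: s = 1.51 × 121.05 = 182.79 AU.

182.8 AU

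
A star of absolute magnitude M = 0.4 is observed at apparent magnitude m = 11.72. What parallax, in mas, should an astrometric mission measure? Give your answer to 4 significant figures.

0.5445 mas

m − M = 11.72 − 0.4 = 11.32.
d = 10^((m−M)/5 + 1) = 10^3.264 = 1836.5 pc.
p = 1/d = 1/1836.5 = 0.00054451 arcsec = 0.54451 mas.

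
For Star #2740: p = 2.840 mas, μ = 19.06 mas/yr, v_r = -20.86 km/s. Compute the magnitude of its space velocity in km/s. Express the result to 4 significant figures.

d = 1/p = 1/0.002840″ = 352.11 pc.
μ = 19.06 mas/yr = 0.01906 ″/yr.
v_t = 4.740 μ d = 4.740 × 0.01906 × 352.11 = 31.811 km/s.
v = √(v_r² + v_t²) = √((-20.86)² + 31.811²) = √1447.08 = 38.041 km/s.

38.04 km/s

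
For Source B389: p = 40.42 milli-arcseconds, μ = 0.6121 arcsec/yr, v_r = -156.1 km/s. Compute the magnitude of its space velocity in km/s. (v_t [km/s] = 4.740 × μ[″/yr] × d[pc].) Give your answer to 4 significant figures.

171.8 km/s

d = 1/p = 1/0.04042″ = 24.74 pc.
v_t = 4.740 μ d = 4.740 × 0.6121 × 24.74 = 71.779 km/s.
v = √(v_r² + v_t²) = √((-156.1)² + 71.779²) = √29519.4 = 171.81 km/s.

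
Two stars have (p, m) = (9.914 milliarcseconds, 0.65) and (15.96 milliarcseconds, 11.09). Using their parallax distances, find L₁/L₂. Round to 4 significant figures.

L₁/L₂ = 38870

d₁ = 1/p₁ = 1/0.009914″ = 100.87 pc; d₂ = 1/p₂ = 1/0.01596″ = 62.657 pc.
M₁ = m₁ − 5 log₁₀ d₁ + 5 = 0.65 − 10.0188 + 5 = -4.3688.
M₂ = 11.09 − 8.9848 + 5 = 7.1052.
L₁/L₂ = 10^(0.4(M₂ − M₁)) = 10^(0.4 × 11.4740) = 10^4.58960 = 38869.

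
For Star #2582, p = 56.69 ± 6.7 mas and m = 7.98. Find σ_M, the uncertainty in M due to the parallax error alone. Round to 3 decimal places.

M = m − 5 log₁₀ d + 5 = m + 5 log₁₀ p + 5, so ∂M/∂p = 5/(p ln 10).
σ_M = (5/ln 10) · (σ_p/p) = 2.1715 × 6.7/56.69 = 2.1715 × 0.11819 = 0.25665.

σ_M = 0.257 mag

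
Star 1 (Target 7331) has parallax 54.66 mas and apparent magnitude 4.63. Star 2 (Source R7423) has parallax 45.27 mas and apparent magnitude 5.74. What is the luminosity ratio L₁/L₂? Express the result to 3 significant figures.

d₁ = 1/p₁ = 1/0.05466″ = 18.295 pc; d₂ = 1/p₂ = 1/0.04527″ = 22.09 pc.
M₁ = m₁ − 5 log₁₀ d₁ + 5 = 4.63 − 6.3117 + 5 = 3.3183.
M₂ = 5.74 − 6.7210 + 5 = 4.0190.
L₁/L₂ = 10^(0.4(M₂ − M₁)) = 10^(0.4 × 0.7007) = 10^0.28028 = 1.9067.

L₁/L₂ = 1.91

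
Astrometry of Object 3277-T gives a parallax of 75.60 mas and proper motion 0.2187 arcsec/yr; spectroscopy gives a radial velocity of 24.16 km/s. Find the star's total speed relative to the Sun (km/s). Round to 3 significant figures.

d = 1/p = 1/0.07560″ = 13.228 pc.
v_t = 4.740 μ d = 4.740 × 0.2187 × 13.228 = 13.713 km/s.
v = √(v_r² + v_t²) = √(24.16² + 13.713²) = √771.752 = 27.78 km/s.

27.8 km/s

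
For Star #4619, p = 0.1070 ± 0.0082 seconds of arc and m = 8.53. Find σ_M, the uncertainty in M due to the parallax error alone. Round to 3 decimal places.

M = m − 5 log₁₀ d + 5 = m + 5 log₁₀ p + 5, so ∂M/∂p = 5/(p ln 10).
σ_M = (5/ln 10) · (σ_p/p) = 2.1715 × 0.0082/0.1070 = 2.1715 × 0.076636 = 0.16642.

σ_M = 0.166 mag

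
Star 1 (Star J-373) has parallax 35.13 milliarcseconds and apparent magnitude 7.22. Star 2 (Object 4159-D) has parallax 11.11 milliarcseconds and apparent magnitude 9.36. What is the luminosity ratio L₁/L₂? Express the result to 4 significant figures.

d₁ = 1/p₁ = 1/0.03513″ = 28.466 pc; d₂ = 1/p₂ = 1/0.01111″ = 90.009 pc.
M₁ = m₁ − 5 log₁₀ d₁ + 5 = 7.22 − 7.2716 + 5 = 4.9484.
M₂ = 9.36 − 9.7714 + 5 = 4.5886.
L₁/L₂ = 10^(0.4(M₂ − M₁)) = 10^(0.4 × (-0.3598)) = 10^(-0.14392) = 0.71793.

L₁/L₂ = 0.7179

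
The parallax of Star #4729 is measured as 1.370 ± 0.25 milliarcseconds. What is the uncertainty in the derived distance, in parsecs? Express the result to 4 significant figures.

d = 1/p, so σ_d = σ_p / p².
σ_d = 0.000250 / (0.001370)² = 0.000250 / 0.0000018769 = 133.2 pc.

133.2 pc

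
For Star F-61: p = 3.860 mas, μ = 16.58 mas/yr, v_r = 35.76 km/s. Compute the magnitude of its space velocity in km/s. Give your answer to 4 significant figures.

41.15 km/s

d = 1/p = 1/0.003860″ = 259.07 pc.
μ = 16.58 mas/yr = 0.01658 ″/yr.
v_t = 4.740 μ d = 4.740 × 0.01658 × 259.07 = 20.36 km/s.
v = √(v_r² + v_t²) = √(35.76² + 20.36²) = √1693.31 = 41.15 km/s.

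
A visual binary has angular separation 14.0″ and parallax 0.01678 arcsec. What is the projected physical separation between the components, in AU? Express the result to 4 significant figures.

834.3 AU

d = 1/p = 1/0.01678″ = 59.595 pc.
At distance d (pc), an angle of θ arcsec spans θ·d AU: s = 14.0 × 59.595 = 834.33 AU.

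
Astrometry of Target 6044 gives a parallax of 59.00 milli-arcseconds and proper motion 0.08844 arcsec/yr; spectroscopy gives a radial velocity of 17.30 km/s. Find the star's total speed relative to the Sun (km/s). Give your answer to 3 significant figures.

d = 1/p = 1/0.05900″ = 16.949 pc.
v_t = 4.740 μ d = 4.740 × 0.08844 × 16.949 = 7.1051 km/s.
v = √(v_r² + v_t²) = √(17.30² + 7.1051²) = √349.772 = 18.702 km/s.

18.7 km/s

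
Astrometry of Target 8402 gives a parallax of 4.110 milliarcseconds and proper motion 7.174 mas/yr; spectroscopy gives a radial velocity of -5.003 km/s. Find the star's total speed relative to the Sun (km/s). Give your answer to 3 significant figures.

9.67 km/s

d = 1/p = 1/0.004110″ = 243.31 pc.
μ = 7.174 mas/yr = 0.007174 ″/yr.
v_t = 4.740 μ d = 4.740 × 0.007174 × 243.31 = 8.2737 km/s.
v = √(v_r² + v_t²) = √((-5.003)² + 8.2737²) = √93.4841 = 9.6687 km/s.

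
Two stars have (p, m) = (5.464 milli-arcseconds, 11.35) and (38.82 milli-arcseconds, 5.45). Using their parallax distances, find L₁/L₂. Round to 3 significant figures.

L₁/L₂ = 0.220

d₁ = 1/p₁ = 1/0.005464″ = 183.02 pc; d₂ = 1/p₂ = 1/0.03882″ = 25.76 pc.
M₁ = m₁ − 5 log₁₀ d₁ + 5 = 11.35 − 11.3125 + 5 = 5.0375.
M₂ = 5.45 − 7.0547 + 5 = 3.3953.
L₁/L₂ = 10^(0.4(M₂ − M₁)) = 10^(0.4 × (-1.6422)) = 10^(-0.65688) = 0.22035.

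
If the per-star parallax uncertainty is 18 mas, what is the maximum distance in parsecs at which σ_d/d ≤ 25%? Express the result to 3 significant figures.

σ_d/d = σ_p/p, so the condition is σ_p/p ≤ 0.25, i.e. p ≥ σ_p/0.25.
p_min = 18/0.25 = 72 mas = 0.072 arcsec.
d_max = 1/p_min = 1/0.072 = 13.889 pc.

13.9 pc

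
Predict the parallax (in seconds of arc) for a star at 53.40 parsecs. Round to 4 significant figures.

p = 1/d = 1/53.4 = 0.018727 arcsec.

0.01873 arcsec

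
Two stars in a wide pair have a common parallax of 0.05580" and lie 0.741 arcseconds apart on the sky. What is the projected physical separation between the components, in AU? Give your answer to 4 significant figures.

d = 1/p = 1/0.05580″ = 17.921 pc.
At distance d (pc), an angle of θ arcsec spans θ·d AU: s = 0.741 × 17.921 = 13.279 AU.

13.28 AU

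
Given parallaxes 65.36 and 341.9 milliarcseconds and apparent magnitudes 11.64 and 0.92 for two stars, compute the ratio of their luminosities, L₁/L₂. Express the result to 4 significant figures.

L₁/L₂ = 0.001410

d₁ = 1/p₁ = 1/0.06536″ = 15.3 pc; d₂ = 1/p₂ = 1/0.3419″ = 2.9248 pc.
M₁ = m₁ − 5 log₁₀ d₁ + 5 = 11.64 − 5.9235 + 5 = 10.7165.
M₂ = 0.92 − 2.3305 + 5 = 3.5895.
L₁/L₂ = 10^(0.4(M₂ − M₁)) = 10^(0.4 × (-7.1270)) = 10^(-2.85080) = 0.0014099.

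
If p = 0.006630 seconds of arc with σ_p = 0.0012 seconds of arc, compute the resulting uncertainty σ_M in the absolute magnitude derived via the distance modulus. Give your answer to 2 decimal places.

M = m − 5 log₁₀ d + 5 = m + 5 log₁₀ p + 5, so ∂M/∂p = 5/(p ln 10).
σ_M = (5/ln 10) · (σ_p/p) = 2.1715 × 0.0012/0.006630 = 2.1715 × 0.181 = 0.39304.

σ_M = 0.39 mag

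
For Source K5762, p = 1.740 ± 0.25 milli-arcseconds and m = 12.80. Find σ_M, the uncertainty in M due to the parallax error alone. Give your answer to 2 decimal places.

σ_M = 0.31 mag

M = m − 5 log₁₀ d + 5 = m + 5 log₁₀ p + 5, so ∂M/∂p = 5/(p ln 10).
σ_M = (5/ln 10) · (σ_p/p) = 2.1715 × 0.25/1.740 = 2.1715 × 0.14368 = 0.312.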